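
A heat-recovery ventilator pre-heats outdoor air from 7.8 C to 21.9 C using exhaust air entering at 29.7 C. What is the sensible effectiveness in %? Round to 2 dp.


eff = (21.9-7.8)/(29.7-7.8)*100 = 64.38 %

64.38 %


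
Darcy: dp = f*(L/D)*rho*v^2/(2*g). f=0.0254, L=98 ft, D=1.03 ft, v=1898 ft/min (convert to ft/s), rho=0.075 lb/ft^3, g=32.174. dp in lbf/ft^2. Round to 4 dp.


v_fps = 1898/60 = 31.6333 ft/s
dp = 0.0254*(98/1.03)*0.075*31.6333^2/(2*32.174) = 2.8186 lbf/ft^2

2.8186 lbf/ft^2


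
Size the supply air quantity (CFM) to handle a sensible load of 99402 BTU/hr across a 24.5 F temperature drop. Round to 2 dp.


CFM = 99402 / (1.08 * 24.5) = 3756.69

3756.69 CFM


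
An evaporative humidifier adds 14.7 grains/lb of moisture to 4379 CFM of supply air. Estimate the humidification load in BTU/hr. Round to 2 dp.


Q = 0.68 * 4379 * 14.7 = 43772.48 BTU/hr

43772.48 BTU/hr


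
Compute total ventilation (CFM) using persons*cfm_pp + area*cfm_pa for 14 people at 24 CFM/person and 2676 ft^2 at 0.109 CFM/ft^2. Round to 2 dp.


Total = 14*24 + 2676*0.109 = 627.68 CFM

627.68 CFM


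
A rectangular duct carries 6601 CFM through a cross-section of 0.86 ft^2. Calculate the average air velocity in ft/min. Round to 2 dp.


V = 6601 / 0.86 = 7675.58 ft/min

7675.58 ft/min


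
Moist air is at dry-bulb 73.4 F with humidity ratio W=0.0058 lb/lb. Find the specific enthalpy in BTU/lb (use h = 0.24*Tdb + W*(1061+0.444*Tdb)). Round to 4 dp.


h = 0.24*73.4 + 0.0058*(1061+0.444*73.4) = 23.9588 BTU/lb

23.9588 BTU/lb


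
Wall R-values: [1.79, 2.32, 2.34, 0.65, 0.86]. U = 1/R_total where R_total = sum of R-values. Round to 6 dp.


R_total = 1.79 + 2.32 + 2.34 + 0.65 + 0.86 = 7.96
U = 1/7.96 = 0.125628

0.125628


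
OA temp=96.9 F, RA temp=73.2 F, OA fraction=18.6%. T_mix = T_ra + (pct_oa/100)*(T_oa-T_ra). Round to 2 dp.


T_mix = 73.2 + (18.6/100)*(96.9-73.2) = 77.61 F

77.61 F


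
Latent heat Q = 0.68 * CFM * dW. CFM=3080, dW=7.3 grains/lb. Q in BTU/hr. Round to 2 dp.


Q = 0.68 * 3080 * 7.3 = 15289.12 BTU/hr

15289.12 BTU/hr


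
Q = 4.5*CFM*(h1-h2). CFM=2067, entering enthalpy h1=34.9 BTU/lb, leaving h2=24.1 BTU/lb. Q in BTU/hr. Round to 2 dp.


Q = 4.5 * 2067 * (34.9 - 24.1) = 100456.20 BTU/hr

100456.20 BTU/hr


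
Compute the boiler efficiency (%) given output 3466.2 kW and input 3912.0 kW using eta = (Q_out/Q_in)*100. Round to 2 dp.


eta = (3466.2/3912.0)*100 = 88.60 %

88.60 %


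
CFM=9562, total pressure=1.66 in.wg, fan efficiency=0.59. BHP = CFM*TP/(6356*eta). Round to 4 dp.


BHP = 9562 * 1.66 / (6356 * 0.59) = 4.2327 hp

4.2327 hp


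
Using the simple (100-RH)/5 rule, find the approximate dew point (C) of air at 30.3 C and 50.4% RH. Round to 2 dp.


Td = 30.3 - (100-50.4)/5 = 20.38 C

20.38 C


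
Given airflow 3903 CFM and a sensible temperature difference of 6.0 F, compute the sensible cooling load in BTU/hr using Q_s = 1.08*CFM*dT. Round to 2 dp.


Q = 1.08 * 3903 * 6.0 = 25291.44 BTU/hr

25291.44 BTU/hr


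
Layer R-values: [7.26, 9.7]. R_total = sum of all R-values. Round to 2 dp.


R_total = 7.26 + 9.7 = 16.96

16.96


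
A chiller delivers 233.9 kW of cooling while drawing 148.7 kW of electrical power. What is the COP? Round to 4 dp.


COP = 233.9 / 148.7 = 1.5730

1.5730


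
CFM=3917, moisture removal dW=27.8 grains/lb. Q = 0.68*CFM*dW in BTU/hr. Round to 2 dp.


Q = 0.68 * 3917 * 27.8 = 74046.97 BTU/hr

74046.97 BTU/hr


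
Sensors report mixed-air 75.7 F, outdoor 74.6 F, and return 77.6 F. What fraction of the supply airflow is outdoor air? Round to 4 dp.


frac = (75.7 - 77.6) / (74.6 - 77.6) = 0.6333

0.6333


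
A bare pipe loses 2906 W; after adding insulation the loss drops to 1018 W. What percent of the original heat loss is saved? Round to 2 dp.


Savings = ((2906-1018)/2906)*100 = 64.97 %

64.97 %


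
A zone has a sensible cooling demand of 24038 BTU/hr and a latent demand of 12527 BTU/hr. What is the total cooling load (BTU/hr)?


Qt = 24038 + 12527 = 36565 BTU/hr

36565 BTU/hr


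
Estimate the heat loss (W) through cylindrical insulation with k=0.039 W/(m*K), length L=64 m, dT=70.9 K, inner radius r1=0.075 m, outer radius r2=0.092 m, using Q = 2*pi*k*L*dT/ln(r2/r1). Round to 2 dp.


Q = 2*pi*0.039*64*70.9/ln(0.092/0.075) = 5442.54 W

5442.54 W


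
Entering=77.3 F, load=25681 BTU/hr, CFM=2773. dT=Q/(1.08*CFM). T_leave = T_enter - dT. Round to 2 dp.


dT = 25681/(1.08*2773) = 8.5751
T_leave = 77.3 - 8.5751 = 68.72 F

68.72 F


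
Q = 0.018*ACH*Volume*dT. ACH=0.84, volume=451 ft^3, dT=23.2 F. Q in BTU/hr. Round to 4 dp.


Q = 0.018 * 0.84 * 451 * 23.2 = 158.2036 BTU/hr

158.2036 BTU/hr


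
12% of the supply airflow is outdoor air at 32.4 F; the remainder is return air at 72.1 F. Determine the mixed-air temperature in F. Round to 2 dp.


T_mix = 0.12*32.4 + 0.88*72.1 = 67.34 F

67.34 F


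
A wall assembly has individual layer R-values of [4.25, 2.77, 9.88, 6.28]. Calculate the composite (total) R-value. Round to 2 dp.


R_total = 4.25 + 2.77 + 9.88 + 6.28 = 23.18

23.18


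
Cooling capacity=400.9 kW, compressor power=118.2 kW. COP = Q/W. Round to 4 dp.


COP = 400.9 / 118.2 = 3.3917

3.3917


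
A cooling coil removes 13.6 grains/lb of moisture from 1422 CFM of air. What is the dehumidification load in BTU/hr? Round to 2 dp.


Q = 0.68 * 1422 * 13.6 = 13150.66 BTU/hr

13150.66 BTU/hr


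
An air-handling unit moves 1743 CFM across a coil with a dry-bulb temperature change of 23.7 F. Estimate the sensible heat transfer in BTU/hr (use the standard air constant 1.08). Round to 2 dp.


Q = 1.08 * 1743 * 23.7 = 44613.83 BTU/hr

44613.83 BTU/hr


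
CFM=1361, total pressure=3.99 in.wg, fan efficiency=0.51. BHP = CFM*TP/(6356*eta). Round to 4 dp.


BHP = 1361 * 3.99 / (6356 * 0.51) = 1.6752 hp

1.6752 hp


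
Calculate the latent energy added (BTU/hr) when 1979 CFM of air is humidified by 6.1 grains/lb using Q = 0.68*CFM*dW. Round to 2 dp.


Q = 0.68 * 1979 * 6.1 = 8208.89 BTU/hr

8208.89 BTU/hr


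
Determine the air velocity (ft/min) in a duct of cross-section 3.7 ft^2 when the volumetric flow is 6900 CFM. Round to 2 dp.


V = 6900 / 3.7 = 1864.86 ft/min

1864.86 ft/min


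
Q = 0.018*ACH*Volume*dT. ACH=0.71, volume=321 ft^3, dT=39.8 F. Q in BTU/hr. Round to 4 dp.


Q = 0.018 * 0.71 * 321 * 39.8 = 163.2747 BTU/hr

163.2747 BTU/hr


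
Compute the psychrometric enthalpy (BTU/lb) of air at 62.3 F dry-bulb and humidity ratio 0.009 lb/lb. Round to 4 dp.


h = 0.24*62.3 + 0.009*(1061+0.444*62.3) = 24.7500 BTU/lb

24.7500 BTU/lb


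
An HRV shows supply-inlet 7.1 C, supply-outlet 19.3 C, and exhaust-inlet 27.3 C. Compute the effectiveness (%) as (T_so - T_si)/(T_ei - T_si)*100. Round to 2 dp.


eff = (19.3-7.1)/(27.3-7.1)*100 = 60.40 %

60.40 %


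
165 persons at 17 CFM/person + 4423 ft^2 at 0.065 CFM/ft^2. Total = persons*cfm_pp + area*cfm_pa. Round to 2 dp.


Total = 165*17 + 4423*0.065 = 3092.50 CFM

3092.50 CFM


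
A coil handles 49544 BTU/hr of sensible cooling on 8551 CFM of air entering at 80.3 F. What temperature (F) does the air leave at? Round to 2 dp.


dT = 49544/(1.08*8551) = 5.3648
T_leave = 80.3 - 5.3648 = 74.94 F

74.94 F


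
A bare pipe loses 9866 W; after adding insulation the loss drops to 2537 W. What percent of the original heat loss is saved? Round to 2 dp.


Savings = ((9866-2537)/9866)*100 = 74.29 %

74.29 %


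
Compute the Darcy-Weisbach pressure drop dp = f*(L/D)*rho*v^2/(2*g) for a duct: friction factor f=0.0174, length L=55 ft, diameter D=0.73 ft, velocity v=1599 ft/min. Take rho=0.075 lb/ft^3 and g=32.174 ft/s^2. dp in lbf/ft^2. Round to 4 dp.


v_fps = 1599/60 = 26.65 ft/s
dp = 0.0174*(55/0.73)*0.075*26.65^2/(2*32.174) = 1.0852 lbf/ft^2

1.0852 lbf/ft^2


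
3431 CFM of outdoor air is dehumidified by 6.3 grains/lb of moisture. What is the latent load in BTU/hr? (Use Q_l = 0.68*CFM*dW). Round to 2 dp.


Q = 0.68 * 3431 * 6.3 = 14698.40 BTU/hr

14698.40 BTU/hr


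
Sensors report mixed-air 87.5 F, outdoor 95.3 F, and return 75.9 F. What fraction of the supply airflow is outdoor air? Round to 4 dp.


frac = (87.5 - 75.9) / (95.3 - 75.9) = 0.5979

0.5979


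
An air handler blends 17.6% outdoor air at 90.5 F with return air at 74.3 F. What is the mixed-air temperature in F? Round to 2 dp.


T_mix = 74.3 + (17.6/100)*(90.5-74.3) = 77.15 F

77.15 F


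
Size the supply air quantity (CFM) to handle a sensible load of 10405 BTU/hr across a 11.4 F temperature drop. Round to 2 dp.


CFM = 10405 / (1.08 * 11.4) = 845.11

845.11 CFM


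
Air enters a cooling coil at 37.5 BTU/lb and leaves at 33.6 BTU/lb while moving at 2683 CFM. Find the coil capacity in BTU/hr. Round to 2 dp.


Q = 4.5 * 2683 * (37.5 - 33.6) = 47086.65 BTU/hr

47086.65 BTU/hr


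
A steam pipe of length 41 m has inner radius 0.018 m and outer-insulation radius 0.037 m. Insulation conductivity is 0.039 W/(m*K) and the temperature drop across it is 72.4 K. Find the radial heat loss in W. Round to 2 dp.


Q = 2*pi*0.039*41*72.4/ln(0.037/0.018) = 1009.50 W

1009.50 W


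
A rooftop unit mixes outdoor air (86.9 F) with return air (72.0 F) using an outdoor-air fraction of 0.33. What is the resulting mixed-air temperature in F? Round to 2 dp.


T_mix = 0.33*86.9 + 0.67*72.0 = 76.92 F

76.92 F


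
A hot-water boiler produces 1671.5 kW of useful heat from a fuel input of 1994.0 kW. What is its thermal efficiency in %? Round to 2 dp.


eta = (1671.5/1994.0)*100 = 83.83 %

83.83 %


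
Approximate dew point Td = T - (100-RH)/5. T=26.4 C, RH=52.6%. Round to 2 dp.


Td = 26.4 - (100-52.6)/5 = 16.92 C

16.92 C


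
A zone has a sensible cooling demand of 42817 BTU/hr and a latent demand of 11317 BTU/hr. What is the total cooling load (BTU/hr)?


Qt = 42817 + 11317 = 54134 BTU/hr

54134 BTU/hr


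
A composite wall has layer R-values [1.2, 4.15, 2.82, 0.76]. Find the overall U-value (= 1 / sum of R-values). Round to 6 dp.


R_total = 1.2 + 4.15 + 2.82 + 0.76 = 8.93
U = 1/8.93 = 0.111982

0.111982


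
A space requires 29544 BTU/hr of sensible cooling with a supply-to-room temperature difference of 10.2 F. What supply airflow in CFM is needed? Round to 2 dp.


CFM = 29544 / (1.08 * 10.2) = 2681.92

2681.92 CFM


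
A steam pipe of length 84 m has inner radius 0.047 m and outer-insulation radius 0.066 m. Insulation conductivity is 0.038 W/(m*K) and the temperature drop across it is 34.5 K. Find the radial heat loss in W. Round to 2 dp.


Q = 2*pi*0.038*84*34.5/ln(0.066/0.047) = 2038.04 W

2038.04 W


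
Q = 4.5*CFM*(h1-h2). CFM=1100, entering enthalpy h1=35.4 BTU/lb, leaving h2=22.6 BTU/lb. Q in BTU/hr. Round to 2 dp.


Q = 4.5 * 1100 * (35.4 - 22.6) = 63360.00 BTU/hr

63360.00 BTU/hr


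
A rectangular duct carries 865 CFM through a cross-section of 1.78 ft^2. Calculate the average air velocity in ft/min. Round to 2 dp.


V = 865 / 1.78 = 485.96 ft/min

485.96 ft/min


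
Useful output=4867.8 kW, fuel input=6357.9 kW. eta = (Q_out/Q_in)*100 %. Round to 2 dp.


eta = (4867.8/6357.9)*100 = 76.56 %

76.56 %


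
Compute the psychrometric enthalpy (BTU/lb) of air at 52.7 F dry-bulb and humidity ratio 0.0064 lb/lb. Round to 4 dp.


h = 0.24*52.7 + 0.0064*(1061+0.444*52.7) = 19.5882 BTU/lb

19.5882 BTU/lb


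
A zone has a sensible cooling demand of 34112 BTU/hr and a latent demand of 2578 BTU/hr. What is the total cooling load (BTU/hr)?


Qt = 34112 + 2578 = 36690 BTU/hr

36690 BTU/hr


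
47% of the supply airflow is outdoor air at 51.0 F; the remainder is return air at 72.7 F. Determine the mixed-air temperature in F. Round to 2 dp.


T_mix = 0.47*51.0 + 0.53*72.7 = 62.50 F

62.50 F


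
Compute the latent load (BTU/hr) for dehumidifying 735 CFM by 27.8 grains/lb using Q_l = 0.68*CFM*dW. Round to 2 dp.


Q = 0.68 * 735 * 27.8 = 13894.44 BTU/hr

13894.44 BTU/hr


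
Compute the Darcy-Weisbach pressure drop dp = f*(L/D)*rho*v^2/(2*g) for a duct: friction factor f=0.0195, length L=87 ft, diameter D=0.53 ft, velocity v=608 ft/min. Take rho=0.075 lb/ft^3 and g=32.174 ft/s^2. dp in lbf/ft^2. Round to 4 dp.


v_fps = 608/60 = 10.1333 ft/s
dp = 0.0195*(87/0.53)*0.075*10.1333^2/(2*32.174) = 0.3831 lbf/ft^2

0.3831 lbf/ft^2


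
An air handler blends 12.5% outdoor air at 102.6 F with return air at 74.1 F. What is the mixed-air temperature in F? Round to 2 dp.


T_mix = 74.1 + (12.5/100)*(102.6-74.1) = 77.66 F

77.66 F


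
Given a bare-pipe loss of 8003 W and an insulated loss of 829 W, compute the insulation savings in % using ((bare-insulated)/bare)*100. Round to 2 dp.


Savings = ((8003-829)/8003)*100 = 89.64 %

89.64 %


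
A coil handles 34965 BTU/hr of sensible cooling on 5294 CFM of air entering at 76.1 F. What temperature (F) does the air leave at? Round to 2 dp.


dT = 34965/(1.08*5294) = 6.1154
T_leave = 76.1 - 6.1154 = 69.98 F

69.98 F


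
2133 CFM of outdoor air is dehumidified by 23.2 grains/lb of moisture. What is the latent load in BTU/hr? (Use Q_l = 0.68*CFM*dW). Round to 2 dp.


Q = 0.68 * 2133 * 23.2 = 33650.21 BTU/hr

33650.21 BTU/hr


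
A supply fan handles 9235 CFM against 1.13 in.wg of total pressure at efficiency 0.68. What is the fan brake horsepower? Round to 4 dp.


BHP = 9235 * 1.13 / (6356 * 0.68) = 2.4145 hp

2.4145 hp


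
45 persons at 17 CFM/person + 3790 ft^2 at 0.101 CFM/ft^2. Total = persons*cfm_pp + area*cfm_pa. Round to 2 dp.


Total = 45*17 + 3790*0.101 = 1147.79 CFM

1147.79 CFM


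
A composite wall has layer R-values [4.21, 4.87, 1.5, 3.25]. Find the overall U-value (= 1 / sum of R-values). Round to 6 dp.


R_total = 4.21 + 4.87 + 1.5 + 3.25 = 13.83
U = 1/13.83 = 0.072307

0.072307


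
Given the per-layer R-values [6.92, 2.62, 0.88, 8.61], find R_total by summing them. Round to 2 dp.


R_total = 6.92 + 2.62 + 0.88 + 8.61 = 19.03

19.03


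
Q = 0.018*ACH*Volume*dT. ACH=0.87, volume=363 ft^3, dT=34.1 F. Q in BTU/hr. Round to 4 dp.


Q = 0.018 * 0.87 * 363 * 34.1 = 193.8442 BTU/hr

193.8442 BTU/hr


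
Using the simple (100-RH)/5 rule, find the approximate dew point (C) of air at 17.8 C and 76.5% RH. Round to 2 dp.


Td = 17.8 - (100-76.5)/5 = 13.10 C

13.10 C


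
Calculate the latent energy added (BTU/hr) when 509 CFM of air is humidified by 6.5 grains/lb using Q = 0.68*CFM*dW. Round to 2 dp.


Q = 0.68 * 509 * 6.5 = 2249.78 BTU/hr

2249.78 BTU/hr


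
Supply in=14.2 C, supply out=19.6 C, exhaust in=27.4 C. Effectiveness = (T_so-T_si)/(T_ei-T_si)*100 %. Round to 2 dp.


eff = (19.6-14.2)/(27.4-14.2)*100 = 40.91 %

40.91 %


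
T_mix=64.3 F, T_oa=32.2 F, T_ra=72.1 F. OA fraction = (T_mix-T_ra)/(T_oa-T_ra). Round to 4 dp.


frac = (64.3 - 72.1) / (32.2 - 72.1) = 0.1955

0.1955


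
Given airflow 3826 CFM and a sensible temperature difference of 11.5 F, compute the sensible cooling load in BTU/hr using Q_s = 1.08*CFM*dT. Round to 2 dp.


Q = 1.08 * 3826 * 11.5 = 47518.92 BTU/hr

47518.92 BTU/hr


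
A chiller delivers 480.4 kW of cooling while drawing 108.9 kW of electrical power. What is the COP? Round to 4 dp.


COP = 480.4 / 108.9 = 4.4114

4.4114


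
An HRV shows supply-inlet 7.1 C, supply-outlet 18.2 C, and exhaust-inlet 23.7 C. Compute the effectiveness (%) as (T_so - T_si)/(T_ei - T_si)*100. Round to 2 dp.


eff = (18.2-7.1)/(23.7-7.1)*100 = 66.87 %

66.87 %


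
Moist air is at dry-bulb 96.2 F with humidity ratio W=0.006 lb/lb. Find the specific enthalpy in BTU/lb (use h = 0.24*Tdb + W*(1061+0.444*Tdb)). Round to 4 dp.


h = 0.24*96.2 + 0.006*(1061+0.444*96.2) = 29.7103 BTU/lb

29.7103 BTU/lb


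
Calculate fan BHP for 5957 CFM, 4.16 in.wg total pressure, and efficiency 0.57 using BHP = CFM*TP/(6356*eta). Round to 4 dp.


BHP = 5957 * 4.16 / (6356 * 0.57) = 6.8401 hp

6.8401 hp


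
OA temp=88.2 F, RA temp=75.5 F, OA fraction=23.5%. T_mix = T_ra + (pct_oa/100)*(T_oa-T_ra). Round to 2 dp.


T_mix = 75.5 + (23.5/100)*(88.2-75.5) = 78.48 F

78.48 F


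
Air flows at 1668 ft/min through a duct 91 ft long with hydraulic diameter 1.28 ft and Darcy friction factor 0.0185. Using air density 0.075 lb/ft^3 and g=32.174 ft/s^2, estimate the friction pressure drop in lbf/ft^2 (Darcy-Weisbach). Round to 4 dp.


v_fps = 1668/60 = 27.8 ft/s
dp = 0.0185*(91/1.28)*0.075*27.8^2/(2*32.174) = 1.1847 lbf/ft^2

1.1847 lbf/ft^2


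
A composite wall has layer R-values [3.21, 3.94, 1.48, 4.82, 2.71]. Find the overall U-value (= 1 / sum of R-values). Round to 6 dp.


R_total = 3.21 + 3.94 + 1.48 + 4.82 + 2.71 = 16.16
U = 1/16.16 = 0.061881

0.061881


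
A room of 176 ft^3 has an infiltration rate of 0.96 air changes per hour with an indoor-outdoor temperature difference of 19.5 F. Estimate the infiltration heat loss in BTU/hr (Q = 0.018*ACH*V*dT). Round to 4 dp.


Q = 0.018 * 0.96 * 176 * 19.5 = 59.3050 BTU/hr

59.3050 BTU/hr


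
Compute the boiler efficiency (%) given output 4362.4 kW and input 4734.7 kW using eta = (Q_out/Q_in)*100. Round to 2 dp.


eta = (4362.4/4734.7)*100 = 92.14 %

92.14 %


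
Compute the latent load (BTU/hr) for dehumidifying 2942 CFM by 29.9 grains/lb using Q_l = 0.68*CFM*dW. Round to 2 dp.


Q = 0.68 * 2942 * 29.9 = 59816.74 BTU/hr

59816.74 BTU/hr


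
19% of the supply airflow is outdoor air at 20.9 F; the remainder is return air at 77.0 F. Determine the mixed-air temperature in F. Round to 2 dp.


T_mix = 0.19*20.9 + 0.81*77.0 = 66.34 F

66.34 F


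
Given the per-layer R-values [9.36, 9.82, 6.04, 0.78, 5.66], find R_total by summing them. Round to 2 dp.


R_total = 9.36 + 9.82 + 6.04 + 0.78 + 5.66 = 31.66

31.66


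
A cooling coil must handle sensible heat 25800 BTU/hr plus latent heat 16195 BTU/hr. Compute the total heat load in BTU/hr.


Qt = 25800 + 16195 = 41995 BTU/hr

41995 BTU/hr


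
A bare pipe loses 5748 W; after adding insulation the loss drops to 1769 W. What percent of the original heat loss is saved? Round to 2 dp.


Savings = ((5748-1769)/5748)*100 = 69.22 %

69.22 %


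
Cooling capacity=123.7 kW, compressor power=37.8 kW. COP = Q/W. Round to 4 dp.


COP = 123.7 / 37.8 = 3.2725

3.2725


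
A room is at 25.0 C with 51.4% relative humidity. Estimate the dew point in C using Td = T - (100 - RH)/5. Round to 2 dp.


Td = 25.0 - (100-51.4)/5 = 15.28 C

15.28 C


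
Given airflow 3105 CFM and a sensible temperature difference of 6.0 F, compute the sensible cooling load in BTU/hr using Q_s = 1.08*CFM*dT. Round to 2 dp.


Q = 1.08 * 3105 * 6.0 = 20120.40 BTU/hr

20120.40 BTU/hr


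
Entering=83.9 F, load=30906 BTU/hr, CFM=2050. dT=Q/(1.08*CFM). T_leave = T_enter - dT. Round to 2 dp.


dT = 30906/(1.08*2050) = 13.9593
T_leave = 83.9 - 13.9593 = 69.94 F

69.94 F


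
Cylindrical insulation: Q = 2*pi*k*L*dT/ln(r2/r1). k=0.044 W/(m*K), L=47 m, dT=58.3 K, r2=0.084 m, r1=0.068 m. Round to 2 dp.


Q = 2*pi*0.044*47*58.3/ln(0.084/0.068) = 3584.93 W

3584.93 W


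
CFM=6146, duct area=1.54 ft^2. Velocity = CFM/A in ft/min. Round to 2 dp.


V = 6146 / 1.54 = 3990.91 ft/min

3990.91 ft/min


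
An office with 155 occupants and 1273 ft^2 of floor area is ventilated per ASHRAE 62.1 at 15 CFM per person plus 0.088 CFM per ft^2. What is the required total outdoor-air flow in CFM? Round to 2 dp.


Total = 155*15 + 1273*0.088 = 2437.02 CFM

2437.02 CFM


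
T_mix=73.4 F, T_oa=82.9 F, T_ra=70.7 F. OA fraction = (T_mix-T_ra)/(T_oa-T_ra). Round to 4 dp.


frac = (73.4 - 70.7) / (82.9 - 70.7) = 0.2213

0.2213


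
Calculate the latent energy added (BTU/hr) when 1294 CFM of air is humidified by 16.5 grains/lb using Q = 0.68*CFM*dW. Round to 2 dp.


Q = 0.68 * 1294 * 16.5 = 14518.68 BTU/hr

14518.68 BTU/hr


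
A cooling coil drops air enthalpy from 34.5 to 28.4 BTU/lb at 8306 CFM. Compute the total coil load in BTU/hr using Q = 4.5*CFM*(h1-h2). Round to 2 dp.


Q = 4.5 * 8306 * (34.5 - 28.4) = 227999.70 BTU/hr

227999.70 BTU/hr


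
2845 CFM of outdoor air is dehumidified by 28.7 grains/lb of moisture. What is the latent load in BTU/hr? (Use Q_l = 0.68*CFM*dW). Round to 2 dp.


Q = 0.68 * 2845 * 28.7 = 55523.02 BTU/hr

55523.02 BTU/hr


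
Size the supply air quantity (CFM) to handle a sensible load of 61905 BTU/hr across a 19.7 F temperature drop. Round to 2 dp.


CFM = 61905 / (1.08 * 19.7) = 2909.62

2909.62 CFM


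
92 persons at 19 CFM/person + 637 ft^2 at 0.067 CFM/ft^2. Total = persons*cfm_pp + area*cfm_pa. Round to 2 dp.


Total = 92*19 + 637*0.067 = 1790.68 CFM

1790.68 CFM


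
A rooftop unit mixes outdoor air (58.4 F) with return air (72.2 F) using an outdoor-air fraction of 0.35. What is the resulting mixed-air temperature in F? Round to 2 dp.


T_mix = 0.35*58.4 + 0.65*72.2 = 67.37 F

67.37 F


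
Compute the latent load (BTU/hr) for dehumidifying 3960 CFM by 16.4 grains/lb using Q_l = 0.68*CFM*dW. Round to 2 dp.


Q = 0.68 * 3960 * 16.4 = 44161.92 BTU/hr

44161.92 BTU/hr


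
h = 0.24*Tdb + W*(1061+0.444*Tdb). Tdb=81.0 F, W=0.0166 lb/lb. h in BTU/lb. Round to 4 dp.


h = 0.24*81.0 + 0.0166*(1061+0.444*81.0) = 37.6496 BTU/lb

37.6496 BTU/lb


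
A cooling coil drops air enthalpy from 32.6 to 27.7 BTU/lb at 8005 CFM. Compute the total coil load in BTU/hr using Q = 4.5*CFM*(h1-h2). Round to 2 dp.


Q = 4.5 * 8005 * (32.6 - 27.7) = 176510.25 BTU/hr

176510.25 BTU/hr


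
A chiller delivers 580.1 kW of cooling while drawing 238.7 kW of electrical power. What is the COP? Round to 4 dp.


COP = 580.1 / 238.7 = 2.4302

2.4302


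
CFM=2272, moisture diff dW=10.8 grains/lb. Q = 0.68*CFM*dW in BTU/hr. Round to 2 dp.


Q = 0.68 * 2272 * 10.8 = 16685.57 BTU/hr

16685.57 BTU/hr


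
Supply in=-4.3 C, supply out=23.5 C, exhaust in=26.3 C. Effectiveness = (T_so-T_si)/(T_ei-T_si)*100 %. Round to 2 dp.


eff = (23.5-(-4.3))/(26.3-(-4.3))*100 = 90.85 %

90.85 %


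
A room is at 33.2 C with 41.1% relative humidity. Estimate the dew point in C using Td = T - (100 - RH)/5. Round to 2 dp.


Td = 33.2 - (100-41.1)/5 = 21.42 C

21.42 C


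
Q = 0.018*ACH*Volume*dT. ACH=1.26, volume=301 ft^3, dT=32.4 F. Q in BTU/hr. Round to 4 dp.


Q = 0.018 * 1.26 * 301 * 32.4 = 221.1844 BTU/hr

221.1844 BTU/hr


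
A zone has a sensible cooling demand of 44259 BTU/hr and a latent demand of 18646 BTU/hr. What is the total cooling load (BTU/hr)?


Qt = 44259 + 18646 = 62905 BTU/hr

62905 BTU/hr


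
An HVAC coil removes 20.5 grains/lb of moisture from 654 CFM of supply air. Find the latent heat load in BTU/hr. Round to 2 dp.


Q = 0.68 * 654 * 20.5 = 9116.76 BTU/hr

9116.76 BTU/hr


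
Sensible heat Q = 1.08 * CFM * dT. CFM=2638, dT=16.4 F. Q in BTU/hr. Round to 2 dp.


Q = 1.08 * 2638 * 16.4 = 46724.26 BTU/hr

46724.26 BTU/hr


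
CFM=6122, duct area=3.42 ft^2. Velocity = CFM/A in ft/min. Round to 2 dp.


V = 6122 / 3.42 = 1790.06 ft/min

1790.06 ft/min


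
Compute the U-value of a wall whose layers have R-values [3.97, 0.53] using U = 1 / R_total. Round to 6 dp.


R_total = 3.97 + 0.53 = 4.50
U = 1/4.50 = 0.222222

0.222222


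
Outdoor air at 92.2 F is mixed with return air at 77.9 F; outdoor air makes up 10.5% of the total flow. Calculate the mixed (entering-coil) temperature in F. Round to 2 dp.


T_mix = 77.9 + (10.5/100)*(92.2-77.9) = 79.40 F

79.40 F


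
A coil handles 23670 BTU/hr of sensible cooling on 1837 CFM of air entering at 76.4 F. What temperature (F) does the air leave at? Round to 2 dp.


dT = 23670/(1.08*1837) = 11.9307
T_leave = 76.4 - 11.9307 = 64.47 F

64.47 F


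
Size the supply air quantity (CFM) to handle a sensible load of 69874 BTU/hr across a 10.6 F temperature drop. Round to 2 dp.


CFM = 69874 / (1.08 * 10.6) = 6103.60

6103.60 CFM


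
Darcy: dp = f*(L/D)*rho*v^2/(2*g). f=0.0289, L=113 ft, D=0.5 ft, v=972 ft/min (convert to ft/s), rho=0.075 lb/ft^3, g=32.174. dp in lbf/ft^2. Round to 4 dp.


v_fps = 972/60 = 16.2 ft/s
dp = 0.0289*(113/0.5)*0.075*16.2^2/(2*32.174) = 1.9978 lbf/ft^2

1.9978 lbf/ft^2


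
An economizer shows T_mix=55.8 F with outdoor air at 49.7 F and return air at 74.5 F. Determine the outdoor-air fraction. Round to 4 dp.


frac = (55.8 - 74.5) / (49.7 - 74.5) = 0.7540

0.7540


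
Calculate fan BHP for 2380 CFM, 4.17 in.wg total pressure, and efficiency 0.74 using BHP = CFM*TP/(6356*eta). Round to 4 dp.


BHP = 2380 * 4.17 / (6356 * 0.74) = 2.1101 hp

2.1101 hp


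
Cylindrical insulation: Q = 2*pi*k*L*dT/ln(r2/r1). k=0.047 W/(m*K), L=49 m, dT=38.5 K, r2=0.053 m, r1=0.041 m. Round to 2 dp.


Q = 2*pi*0.047*49*38.5/ln(0.053/0.041) = 2170.08 W

2170.08 W


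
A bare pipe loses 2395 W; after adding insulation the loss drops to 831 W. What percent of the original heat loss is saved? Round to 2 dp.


Savings = ((2395-831)/2395)*100 = 65.30 %

65.30 %


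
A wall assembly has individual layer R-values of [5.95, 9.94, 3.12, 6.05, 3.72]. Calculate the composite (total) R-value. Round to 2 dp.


R_total = 5.95 + 9.94 + 3.12 + 6.05 + 3.72 = 28.78

28.78


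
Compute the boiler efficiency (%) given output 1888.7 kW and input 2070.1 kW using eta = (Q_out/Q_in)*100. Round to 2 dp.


eta = (1888.7/2070.1)*100 = 91.24 %

91.24 %


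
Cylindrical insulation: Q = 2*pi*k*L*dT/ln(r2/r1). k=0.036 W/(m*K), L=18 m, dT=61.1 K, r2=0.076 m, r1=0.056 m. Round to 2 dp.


Q = 2*pi*0.036*18*61.1/ln(0.076/0.056) = 814.62 W

814.62 W


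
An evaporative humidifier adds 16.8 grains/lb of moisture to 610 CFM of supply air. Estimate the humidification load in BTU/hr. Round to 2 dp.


Q = 0.68 * 610 * 16.8 = 6968.64 BTU/hr

6968.64 BTU/hr


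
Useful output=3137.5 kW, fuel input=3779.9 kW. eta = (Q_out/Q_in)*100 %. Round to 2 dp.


eta = (3137.5/3779.9)*100 = 83.00 %

83.00 %


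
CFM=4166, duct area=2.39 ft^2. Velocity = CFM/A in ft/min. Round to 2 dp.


V = 4166 / 2.39 = 1743.10 ft/min

1743.10 ft/min


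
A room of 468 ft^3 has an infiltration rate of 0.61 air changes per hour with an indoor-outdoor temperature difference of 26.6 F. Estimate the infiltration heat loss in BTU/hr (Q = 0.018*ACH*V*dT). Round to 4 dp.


Q = 0.018 * 0.61 * 468 * 26.6 = 136.6878 BTU/hr

136.6878 BTU/hr


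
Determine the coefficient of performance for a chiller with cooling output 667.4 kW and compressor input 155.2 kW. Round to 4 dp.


COP = 667.4 / 155.2 = 4.3003

4.3003


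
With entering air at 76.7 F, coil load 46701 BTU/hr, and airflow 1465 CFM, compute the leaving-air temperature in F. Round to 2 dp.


dT = 46701/(1.08*1465) = 29.5165
T_leave = 76.7 - 29.5165 = 47.18 F

47.18 F


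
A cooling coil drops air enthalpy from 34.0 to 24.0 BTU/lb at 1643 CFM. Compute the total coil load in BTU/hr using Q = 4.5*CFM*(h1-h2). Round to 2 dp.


Q = 4.5 * 1643 * (34.0 - 24.0) = 73935.00 BTU/hr

73935.00 BTU/hr


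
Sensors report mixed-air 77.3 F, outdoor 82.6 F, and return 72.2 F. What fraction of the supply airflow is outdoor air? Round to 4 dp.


frac = (77.3 - 72.2) / (82.6 - 72.2) = 0.4904

0.4904


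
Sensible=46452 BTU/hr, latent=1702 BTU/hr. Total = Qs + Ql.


Qt = 46452 + 1702 = 48154 BTU/hr

48154 BTU/hr


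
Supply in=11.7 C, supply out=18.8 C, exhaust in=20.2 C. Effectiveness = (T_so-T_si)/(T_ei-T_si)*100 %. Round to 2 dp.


eff = (18.8-11.7)/(20.2-11.7)*100 = 83.53 %

83.53 %


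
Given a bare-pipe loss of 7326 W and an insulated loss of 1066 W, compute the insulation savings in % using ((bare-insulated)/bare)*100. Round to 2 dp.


Savings = ((7326-1066)/7326)*100 = 85.45 %

85.45 %


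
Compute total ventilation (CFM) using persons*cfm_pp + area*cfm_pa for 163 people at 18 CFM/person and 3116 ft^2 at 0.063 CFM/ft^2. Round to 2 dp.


Total = 163*18 + 3116*0.063 = 3130.31 CFM

3130.31 CFM


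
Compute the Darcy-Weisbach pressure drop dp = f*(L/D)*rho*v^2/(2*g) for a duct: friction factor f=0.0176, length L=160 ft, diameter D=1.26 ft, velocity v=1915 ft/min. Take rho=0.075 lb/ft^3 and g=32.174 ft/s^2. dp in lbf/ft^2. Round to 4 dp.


v_fps = 1915/60 = 31.9167 ft/s
dp = 0.0176*(160/1.26)*0.075*31.9167^2/(2*32.174) = 2.6535 lbf/ft^2

2.6535 lbf/ft^2


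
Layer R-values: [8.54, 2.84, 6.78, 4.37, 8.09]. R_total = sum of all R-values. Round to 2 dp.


R_total = 8.54 + 2.84 + 6.78 + 4.37 + 8.09 = 30.62

30.62


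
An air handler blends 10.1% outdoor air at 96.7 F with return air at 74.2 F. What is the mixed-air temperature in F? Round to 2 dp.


T_mix = 74.2 + (10.1/100)*(96.7-74.2) = 76.47 F

76.47 F


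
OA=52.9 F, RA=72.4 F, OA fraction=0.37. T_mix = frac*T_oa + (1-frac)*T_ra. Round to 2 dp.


T_mix = 0.37*52.9 + 0.63*72.4 = 65.19 F

65.19 F


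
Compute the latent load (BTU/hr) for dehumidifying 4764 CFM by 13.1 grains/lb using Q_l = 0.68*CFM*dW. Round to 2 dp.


Q = 0.68 * 4764 * 13.1 = 42437.71 BTU/hr

42437.71 BTU/hr


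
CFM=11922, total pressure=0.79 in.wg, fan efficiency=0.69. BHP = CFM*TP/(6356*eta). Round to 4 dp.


BHP = 11922 * 0.79 / (6356 * 0.69) = 2.1475 hp

2.1475 hp


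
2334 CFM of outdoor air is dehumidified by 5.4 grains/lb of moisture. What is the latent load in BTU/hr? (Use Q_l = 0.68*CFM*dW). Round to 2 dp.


Q = 0.68 * 2334 * 5.4 = 8570.45 BTU/hr

8570.45 BTU/hr


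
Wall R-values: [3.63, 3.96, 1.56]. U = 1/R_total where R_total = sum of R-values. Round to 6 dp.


R_total = 3.63 + 3.96 + 1.56 = 9.15
U = 1/9.15 = 0.109290

0.109290


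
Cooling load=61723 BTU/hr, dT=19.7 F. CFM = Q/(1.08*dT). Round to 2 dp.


CFM = 61723 / (1.08 * 19.7) = 2901.06

2901.06 CFM


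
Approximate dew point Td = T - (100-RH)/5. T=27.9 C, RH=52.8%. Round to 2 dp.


Td = 27.9 - (100-52.8)/5 = 18.46 C

18.46 C


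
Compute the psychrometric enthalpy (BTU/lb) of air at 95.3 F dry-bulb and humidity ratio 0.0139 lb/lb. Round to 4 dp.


h = 0.24*95.3 + 0.0139*(1061+0.444*95.3) = 38.2081 BTU/lb

38.2081 BTU/lb


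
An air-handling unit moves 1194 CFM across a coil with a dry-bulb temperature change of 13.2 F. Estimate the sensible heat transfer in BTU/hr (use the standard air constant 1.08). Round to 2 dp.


Q = 1.08 * 1194 * 13.2 = 17021.66 BTU/hr

17021.66 BTU/hr


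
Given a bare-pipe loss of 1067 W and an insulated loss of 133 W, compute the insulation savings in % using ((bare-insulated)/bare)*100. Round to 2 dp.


Savings = ((1067-133)/1067)*100 = 87.54 %

87.54 %


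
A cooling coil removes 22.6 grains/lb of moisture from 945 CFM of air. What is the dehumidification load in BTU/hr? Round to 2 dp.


Q = 0.68 * 945 * 22.6 = 14522.76 BTU/hr

14522.76 BTU/hr


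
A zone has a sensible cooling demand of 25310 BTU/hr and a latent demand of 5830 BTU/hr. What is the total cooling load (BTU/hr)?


Qt = 25310 + 5830 = 31140 BTU/hr

31140 BTU/hr


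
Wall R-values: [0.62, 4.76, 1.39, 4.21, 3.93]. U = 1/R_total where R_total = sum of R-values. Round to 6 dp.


R_total = 0.62 + 4.76 + 1.39 + 4.21 + 3.93 = 14.91
U = 1/14.91 = 0.067069

0.067069


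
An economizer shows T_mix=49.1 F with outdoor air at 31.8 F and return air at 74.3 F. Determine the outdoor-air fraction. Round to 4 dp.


frac = (49.1 - 74.3) / (31.8 - 74.3) = 0.5929

0.5929


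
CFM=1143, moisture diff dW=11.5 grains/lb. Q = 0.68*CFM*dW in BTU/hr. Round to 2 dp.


Q = 0.68 * 1143 * 11.5 = 8938.26 BTU/hr

8938.26 BTU/hr


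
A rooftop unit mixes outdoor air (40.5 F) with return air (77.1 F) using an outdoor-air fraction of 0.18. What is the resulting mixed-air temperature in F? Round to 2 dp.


T_mix = 0.18*40.5 + 0.82*77.1 = 70.51 F

70.51 F


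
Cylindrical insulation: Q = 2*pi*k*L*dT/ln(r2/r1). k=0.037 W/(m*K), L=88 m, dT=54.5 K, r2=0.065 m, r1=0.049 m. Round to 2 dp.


Q = 2*pi*0.037*88*54.5/ln(0.065/0.049) = 3945.84 W

3945.84 W


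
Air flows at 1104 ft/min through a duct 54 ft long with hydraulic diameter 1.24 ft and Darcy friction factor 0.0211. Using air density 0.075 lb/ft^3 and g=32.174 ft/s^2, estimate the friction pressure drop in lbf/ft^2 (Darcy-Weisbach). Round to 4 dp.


v_fps = 1104/60 = 18.4 ft/s
dp = 0.0211*(54/1.24)*0.075*18.4^2/(2*32.174) = 0.3626 lbf/ft^2

0.3626 lbf/ft^2


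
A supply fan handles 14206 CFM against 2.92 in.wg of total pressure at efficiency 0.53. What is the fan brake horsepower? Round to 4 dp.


BHP = 14206 * 2.92 / (6356 * 0.53) = 12.3139 hp

12.3139 hp


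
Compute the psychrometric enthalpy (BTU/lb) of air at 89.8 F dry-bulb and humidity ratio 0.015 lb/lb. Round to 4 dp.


h = 0.24*89.8 + 0.015*(1061+0.444*89.8) = 38.0651 BTU/lb

38.0651 BTU/lb


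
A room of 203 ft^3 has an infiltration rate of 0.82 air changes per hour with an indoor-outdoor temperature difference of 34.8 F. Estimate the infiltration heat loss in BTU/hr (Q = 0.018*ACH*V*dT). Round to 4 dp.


Q = 0.018 * 0.82 * 203 * 34.8 = 104.2705 BTU/hr

104.2705 BTU/hr


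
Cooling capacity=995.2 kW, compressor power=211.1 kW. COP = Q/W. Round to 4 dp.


COP = 995.2 / 211.1 = 4.7144

4.7144


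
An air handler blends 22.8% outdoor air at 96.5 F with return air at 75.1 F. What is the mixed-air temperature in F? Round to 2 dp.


T_mix = 75.1 + (22.8/100)*(96.5-75.1) = 79.98 F

79.98 F


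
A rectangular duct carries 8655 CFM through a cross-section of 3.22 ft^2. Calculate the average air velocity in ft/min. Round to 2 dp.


V = 8655 / 3.22 = 2687.89 ft/min

2687.89 ft/min


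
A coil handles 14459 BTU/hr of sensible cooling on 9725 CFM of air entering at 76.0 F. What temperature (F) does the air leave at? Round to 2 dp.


dT = 14459/(1.08*9725) = 1.3767
T_leave = 76.0 - 1.3767 = 74.62 F

74.62 F


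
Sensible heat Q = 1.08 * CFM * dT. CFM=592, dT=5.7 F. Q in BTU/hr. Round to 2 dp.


Q = 1.08 * 592 * 5.7 = 3644.35 BTU/hr

3644.35 BTU/hr


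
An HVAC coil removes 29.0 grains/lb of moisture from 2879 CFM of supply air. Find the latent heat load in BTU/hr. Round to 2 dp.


Q = 0.68 * 2879 * 29.0 = 56773.88 BTU/hr

56773.88 BTU/hr


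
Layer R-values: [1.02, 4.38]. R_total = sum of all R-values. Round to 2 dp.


R_total = 1.02 + 4.38 = 5.40

5.40


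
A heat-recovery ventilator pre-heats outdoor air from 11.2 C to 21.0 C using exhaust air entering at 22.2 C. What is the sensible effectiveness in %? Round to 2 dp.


eff = (21.0-11.2)/(22.2-11.2)*100 = 89.09 %

89.09 %


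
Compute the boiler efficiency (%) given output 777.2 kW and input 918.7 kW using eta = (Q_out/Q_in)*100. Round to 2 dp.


eta = (777.2/918.7)*100 = 84.60 %

84.60 %


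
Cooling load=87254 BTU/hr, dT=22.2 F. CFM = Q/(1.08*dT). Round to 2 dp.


CFM = 87254 / (1.08 * 22.2) = 3639.22

3639.22 CFM


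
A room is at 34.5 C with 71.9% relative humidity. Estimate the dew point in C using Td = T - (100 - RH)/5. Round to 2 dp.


Td = 34.5 - (100-71.9)/5 = 28.88 C

28.88 C


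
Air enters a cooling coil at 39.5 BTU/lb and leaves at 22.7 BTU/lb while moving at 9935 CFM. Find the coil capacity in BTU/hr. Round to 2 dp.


Q = 4.5 * 9935 * (39.5 - 22.7) = 751086.00 BTU/hr

751086.00 BTU/hr


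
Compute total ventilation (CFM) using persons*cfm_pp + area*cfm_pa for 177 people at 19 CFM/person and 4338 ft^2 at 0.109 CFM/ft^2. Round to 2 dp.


Total = 177*19 + 4338*0.109 = 3835.84 CFM

3835.84 CFM


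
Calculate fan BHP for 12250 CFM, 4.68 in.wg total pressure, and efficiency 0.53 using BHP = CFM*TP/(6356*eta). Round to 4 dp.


BHP = 12250 * 4.68 / (6356 * 0.53) = 17.0185 hp

17.0185 hp


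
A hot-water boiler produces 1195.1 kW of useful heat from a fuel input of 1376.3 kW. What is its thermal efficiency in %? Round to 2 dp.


eta = (1195.1/1376.3)*100 = 86.83 %

86.83 %


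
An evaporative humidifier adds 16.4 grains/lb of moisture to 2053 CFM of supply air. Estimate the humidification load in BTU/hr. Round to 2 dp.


Q = 0.68 * 2053 * 16.4 = 22895.06 BTU/hr

22895.06 BTU/hr


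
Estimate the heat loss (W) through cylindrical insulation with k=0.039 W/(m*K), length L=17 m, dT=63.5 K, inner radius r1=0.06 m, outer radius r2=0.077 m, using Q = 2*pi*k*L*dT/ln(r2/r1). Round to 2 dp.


Q = 2*pi*0.039*17*63.5/ln(0.077/0.06) = 1060.39 W

1060.39 W


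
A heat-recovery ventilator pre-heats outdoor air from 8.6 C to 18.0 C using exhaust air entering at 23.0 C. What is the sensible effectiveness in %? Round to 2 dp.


eff = (18.0-8.6)/(23.0-8.6)*100 = 65.28 %

65.28 %


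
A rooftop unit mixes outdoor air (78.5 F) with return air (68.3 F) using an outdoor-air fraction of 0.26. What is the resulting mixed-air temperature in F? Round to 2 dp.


T_mix = 0.26*78.5 + 0.74*68.3 = 70.95 F

70.95 F


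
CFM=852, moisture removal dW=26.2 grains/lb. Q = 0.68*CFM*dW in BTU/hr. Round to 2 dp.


Q = 0.68 * 852 * 26.2 = 15179.23 BTU/hr

15179.23 BTU/hr


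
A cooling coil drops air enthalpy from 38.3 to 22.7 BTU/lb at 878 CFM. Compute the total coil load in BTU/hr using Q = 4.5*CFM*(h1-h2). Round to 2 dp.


Q = 4.5 * 878 * (38.3 - 22.7) = 61635.60 BTU/hr

61635.60 BTU/hr


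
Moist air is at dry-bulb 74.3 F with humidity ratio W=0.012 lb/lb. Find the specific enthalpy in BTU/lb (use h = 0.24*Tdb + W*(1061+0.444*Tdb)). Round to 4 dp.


h = 0.24*74.3 + 0.012*(1061+0.444*74.3) = 30.9599 BTU/lb

30.9599 BTU/lb


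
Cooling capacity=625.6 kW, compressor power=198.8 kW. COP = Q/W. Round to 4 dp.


COP = 625.6 / 198.8 = 3.1469

3.1469


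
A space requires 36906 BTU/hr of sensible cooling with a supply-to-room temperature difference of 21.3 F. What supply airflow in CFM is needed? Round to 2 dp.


CFM = 36906 / (1.08 * 21.3) = 1604.33

1604.33 CFM


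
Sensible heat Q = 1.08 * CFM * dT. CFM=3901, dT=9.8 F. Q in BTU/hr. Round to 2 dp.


Q = 1.08 * 3901 * 9.8 = 41288.18 BTU/hr

41288.18 BTU/hr


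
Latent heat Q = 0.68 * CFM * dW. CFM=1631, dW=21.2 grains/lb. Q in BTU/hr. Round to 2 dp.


Q = 0.68 * 1631 * 21.2 = 23512.50 BTU/hr

23512.50 BTU/hr


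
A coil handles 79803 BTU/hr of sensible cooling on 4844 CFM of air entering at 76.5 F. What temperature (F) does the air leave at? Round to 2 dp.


dT = 79803/(1.08*4844) = 15.2543
T_leave = 76.5 - 15.2543 = 61.25 F

61.25 F


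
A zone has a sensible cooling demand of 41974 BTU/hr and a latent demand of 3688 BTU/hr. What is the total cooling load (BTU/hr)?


Qt = 41974 + 3688 = 45662 BTU/hr

45662 BTU/hr


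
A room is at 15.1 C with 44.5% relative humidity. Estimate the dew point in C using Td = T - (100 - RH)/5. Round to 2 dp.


Td = 15.1 - (100-44.5)/5 = 4.00 C

4.00 C


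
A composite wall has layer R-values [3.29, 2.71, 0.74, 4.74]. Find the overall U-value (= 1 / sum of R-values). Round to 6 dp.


R_total = 3.29 + 2.71 + 0.74 + 4.74 = 11.48
U = 1/11.48 = 0.087108

0.087108


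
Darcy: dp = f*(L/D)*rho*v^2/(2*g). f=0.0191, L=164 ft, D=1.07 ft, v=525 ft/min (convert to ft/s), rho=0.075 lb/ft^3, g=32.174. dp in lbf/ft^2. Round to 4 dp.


v_fps = 525/60 = 8.75 ft/s
dp = 0.0191*(164/1.07)*0.075*8.75^2/(2*32.174) = 0.2612 lbf/ft^2

0.2612 lbf/ft^2


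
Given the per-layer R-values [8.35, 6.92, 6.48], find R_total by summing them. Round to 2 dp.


R_total = 8.35 + 6.92 + 6.48 = 21.75

21.75


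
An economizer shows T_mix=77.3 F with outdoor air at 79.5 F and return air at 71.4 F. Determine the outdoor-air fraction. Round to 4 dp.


frac = (77.3 - 71.4) / (79.5 - 71.4) = 0.7284

0.7284


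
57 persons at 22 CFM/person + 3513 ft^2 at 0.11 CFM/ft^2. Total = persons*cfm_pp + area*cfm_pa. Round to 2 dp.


Total = 57*22 + 3513*0.11 = 1640.43 CFM

1640.43 CFM
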